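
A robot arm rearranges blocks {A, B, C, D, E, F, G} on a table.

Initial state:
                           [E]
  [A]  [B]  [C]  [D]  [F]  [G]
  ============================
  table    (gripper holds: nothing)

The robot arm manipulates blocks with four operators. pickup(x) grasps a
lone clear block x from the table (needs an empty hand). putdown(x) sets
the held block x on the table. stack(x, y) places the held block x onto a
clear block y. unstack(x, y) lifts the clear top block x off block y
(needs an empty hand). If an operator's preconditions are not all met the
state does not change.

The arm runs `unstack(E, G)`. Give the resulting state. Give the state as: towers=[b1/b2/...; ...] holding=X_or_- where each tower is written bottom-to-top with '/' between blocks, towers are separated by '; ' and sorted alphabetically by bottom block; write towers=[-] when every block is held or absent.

towers=[A; B; C; D; F; G] holding=E

before: towers=[A; B; C; D; F; G/E] holding=-
pre[unstack(E, G)]: on(E,G) yes, clear(E) yes, handempty yes
all met → apply unstack(E, G)
after:  towers=[A; B; C; D; F; G] holding=E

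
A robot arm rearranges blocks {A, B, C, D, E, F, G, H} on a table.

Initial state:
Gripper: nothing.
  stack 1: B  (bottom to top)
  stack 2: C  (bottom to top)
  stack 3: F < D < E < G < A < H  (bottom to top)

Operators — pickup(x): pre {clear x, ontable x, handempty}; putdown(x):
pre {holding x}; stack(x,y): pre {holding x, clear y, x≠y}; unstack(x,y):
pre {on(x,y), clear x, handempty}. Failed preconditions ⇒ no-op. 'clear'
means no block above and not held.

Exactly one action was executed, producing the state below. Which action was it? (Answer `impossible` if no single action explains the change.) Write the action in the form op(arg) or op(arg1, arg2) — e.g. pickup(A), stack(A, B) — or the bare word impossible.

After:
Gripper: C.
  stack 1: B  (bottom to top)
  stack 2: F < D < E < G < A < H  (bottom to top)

pickup(C)

target: towers=[B; F/D/E/G/A/H] holding=C
     unstack(H, A) → towers=[B; C; F/D/E/G/A] holding=H
         pickup(B) → towers=[C; F/D/E/G/A/H] holding=B
         pickup(C) → towers=[B; F/D/E/G/A/H] holding=C  ← match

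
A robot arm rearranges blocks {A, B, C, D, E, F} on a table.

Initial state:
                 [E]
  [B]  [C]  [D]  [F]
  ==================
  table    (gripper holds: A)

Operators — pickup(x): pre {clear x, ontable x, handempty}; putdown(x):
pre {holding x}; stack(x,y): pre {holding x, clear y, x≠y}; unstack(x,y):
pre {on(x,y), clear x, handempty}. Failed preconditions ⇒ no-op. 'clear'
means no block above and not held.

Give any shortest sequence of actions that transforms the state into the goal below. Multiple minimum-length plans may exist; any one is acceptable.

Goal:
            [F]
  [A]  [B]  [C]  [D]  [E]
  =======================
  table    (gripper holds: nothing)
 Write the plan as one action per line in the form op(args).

step 1 (putdown(A)): towers=[A; B; C; D; F/E] holding=-
step 2 (unstack(E, F)): towers=[A; B; C; D; F] holding=E
step 3 (putdown(E)): towers=[A; B; C; D; E; F] holding=-
step 4 (pickup(F)): towers=[A; B; C; D; E] holding=F
step 5 (stack(F, C)): towers=[A; B; C/F; D; E] holding=-
goal check: towers=[A; B; C/F; D; E] holding=- — reached (length 5, optimal by BFS)

putdown(A)
unstack(E, F)
putdown(E)
pickup(F)
stack(F, C)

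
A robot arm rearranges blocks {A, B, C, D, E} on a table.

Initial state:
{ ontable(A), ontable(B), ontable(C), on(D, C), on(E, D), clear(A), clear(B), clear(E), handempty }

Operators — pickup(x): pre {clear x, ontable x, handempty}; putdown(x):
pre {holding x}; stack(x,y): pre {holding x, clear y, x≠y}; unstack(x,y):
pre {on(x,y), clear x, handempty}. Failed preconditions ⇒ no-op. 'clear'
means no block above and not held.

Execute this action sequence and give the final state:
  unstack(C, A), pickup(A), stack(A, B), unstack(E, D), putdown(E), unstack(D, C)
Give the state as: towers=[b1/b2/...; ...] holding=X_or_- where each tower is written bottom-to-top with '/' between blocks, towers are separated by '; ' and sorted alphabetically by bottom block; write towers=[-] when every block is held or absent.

step 1 (unstack(C, A)) [no-op]: towers=[A; B; C/D/E] holding=-
step 2 (pickup(A)): towers=[B; C/D/E] holding=A
step 3 (stack(A, B)): towers=[B/A; C/D/E] holding=-
step 4 (unstack(E, D)): towers=[B/A; C/D] holding=E
step 5 (putdown(E)): towers=[B/A; C/D; E] holding=-
step 6 (unstack(D, C)): towers=[B/A; C; E] holding=D

towers=[B/A; C; E] holding=D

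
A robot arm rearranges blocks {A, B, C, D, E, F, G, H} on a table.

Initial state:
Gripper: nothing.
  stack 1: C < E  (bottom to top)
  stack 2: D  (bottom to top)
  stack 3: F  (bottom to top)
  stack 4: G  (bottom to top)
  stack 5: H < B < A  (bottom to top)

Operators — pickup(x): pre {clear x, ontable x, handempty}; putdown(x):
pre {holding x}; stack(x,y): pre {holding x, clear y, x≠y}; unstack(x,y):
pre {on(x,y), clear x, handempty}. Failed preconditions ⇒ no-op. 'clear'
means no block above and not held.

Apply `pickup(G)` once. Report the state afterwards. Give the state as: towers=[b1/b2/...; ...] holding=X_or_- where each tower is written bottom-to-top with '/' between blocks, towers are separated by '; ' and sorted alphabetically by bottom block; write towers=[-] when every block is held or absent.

towers=[C/E; D; F; H/B/A] holding=G

before: towers=[C/E; D; F; G; H/B/A] holding=-
pre[pickup(G)]: clear(G) ✓, ontable(G) ✓, handempty ✓
all met → apply pickup(G)
after:  towers=[C/E; D; F; H/B/A] holding=G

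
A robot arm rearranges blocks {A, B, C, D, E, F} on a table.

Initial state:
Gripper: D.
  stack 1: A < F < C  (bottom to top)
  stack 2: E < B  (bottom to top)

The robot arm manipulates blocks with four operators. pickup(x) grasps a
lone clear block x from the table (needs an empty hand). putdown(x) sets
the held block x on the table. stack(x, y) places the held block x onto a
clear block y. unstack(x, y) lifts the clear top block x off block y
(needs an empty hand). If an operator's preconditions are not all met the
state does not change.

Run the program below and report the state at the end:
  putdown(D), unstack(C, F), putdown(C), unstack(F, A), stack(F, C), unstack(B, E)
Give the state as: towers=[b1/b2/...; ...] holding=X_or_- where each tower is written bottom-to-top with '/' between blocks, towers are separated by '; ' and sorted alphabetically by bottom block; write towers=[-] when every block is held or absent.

towers=[A; C/F; D; E] holding=B

step 1 (putdown(D)): towers=[A/F/C; D; E/B] holding=-
step 2 (unstack(C, F)): towers=[A/F; D; E/B] holding=C
step 3 (putdown(C)): towers=[A/F; C; D; E/B] holding=-
step 4 (unstack(F, A)): towers=[A; C; D; E/B] holding=F
step 5 (stack(F, C)): towers=[A; C/F; D; E/B] holding=-
step 6 (unstack(B, E)): towers=[A; C/F; D; E] holding=B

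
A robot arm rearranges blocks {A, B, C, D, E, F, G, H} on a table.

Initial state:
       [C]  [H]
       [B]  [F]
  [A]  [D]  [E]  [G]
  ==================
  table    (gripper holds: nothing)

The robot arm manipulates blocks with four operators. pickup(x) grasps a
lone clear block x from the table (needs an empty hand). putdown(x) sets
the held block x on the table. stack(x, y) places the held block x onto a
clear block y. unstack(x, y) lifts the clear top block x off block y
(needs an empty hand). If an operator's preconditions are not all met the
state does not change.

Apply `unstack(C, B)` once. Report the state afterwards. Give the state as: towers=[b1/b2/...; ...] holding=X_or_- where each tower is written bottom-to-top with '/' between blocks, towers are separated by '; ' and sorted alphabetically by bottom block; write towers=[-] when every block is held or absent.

before: towers=[A; D/B/C; E/F/H; G] holding=-
pre[unstack(C, B)]: on(C,B) yes, clear(C) yes, handempty yes
all met → apply unstack(C, B)
after:  towers=[A; D/B; E/F/H; G] holding=C

towers=[A; D/B; E/F/H; G] holding=C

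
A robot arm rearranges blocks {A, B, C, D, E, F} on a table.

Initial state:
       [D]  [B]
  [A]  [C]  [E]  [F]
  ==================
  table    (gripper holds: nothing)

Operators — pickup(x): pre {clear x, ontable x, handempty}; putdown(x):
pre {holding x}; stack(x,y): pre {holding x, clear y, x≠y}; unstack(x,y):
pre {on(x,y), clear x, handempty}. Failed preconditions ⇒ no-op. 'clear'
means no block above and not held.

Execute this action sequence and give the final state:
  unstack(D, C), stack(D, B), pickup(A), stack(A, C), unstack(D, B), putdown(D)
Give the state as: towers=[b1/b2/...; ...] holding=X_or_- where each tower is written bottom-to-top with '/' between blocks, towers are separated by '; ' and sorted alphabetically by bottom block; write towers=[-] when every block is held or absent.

step 1 (unstack(D, C)): towers=[A; C; E/B; F] holding=D
step 2 (stack(D, B)): towers=[A; C; E/B/D; F] holding=-
step 3 (pickup(A)): towers=[C; E/B/D; F] holding=A
step 4 (stack(A, C)): towers=[C/A; E/B/D; F] holding=-
step 5 (unstack(D, B)): towers=[C/A; E/B; F] holding=D
step 6 (putdown(D)): towers=[C/A; D; E/B; F] holding=-

towers=[C/A; D; E/B; F] holding=-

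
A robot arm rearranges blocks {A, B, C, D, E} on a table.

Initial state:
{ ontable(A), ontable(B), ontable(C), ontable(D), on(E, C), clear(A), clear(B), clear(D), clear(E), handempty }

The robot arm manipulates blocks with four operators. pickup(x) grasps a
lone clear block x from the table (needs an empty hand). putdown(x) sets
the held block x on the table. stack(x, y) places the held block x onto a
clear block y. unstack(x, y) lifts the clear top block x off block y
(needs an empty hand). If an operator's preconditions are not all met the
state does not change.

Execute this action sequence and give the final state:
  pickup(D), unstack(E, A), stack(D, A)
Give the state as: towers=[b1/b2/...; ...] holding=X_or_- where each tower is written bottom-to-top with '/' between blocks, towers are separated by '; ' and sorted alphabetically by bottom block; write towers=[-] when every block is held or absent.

step 1 (pickup(D)): towers=[A; B; C/E] holding=D
step 2 (unstack(E, A)) [no-op]: towers=[A; B; C/E] holding=D
step 3 (stack(D, A)): towers=[A/D; B; C/E] holding=-

towers=[A/D; B; C/E] holding=-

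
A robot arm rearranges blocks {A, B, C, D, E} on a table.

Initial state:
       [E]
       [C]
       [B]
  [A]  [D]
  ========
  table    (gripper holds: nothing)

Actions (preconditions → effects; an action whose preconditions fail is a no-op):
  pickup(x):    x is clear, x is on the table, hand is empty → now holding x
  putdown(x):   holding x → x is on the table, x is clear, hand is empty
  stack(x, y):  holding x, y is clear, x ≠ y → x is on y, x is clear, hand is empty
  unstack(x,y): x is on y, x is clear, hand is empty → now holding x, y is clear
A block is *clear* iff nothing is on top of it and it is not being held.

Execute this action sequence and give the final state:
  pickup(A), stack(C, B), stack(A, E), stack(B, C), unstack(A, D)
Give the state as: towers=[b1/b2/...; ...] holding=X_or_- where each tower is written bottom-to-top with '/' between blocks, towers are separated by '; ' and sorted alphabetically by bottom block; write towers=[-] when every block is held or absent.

step 1 (pickup(A)): towers=[D/B/C/E] holding=A
step 2 (stack(C, B)) [no-op]: towers=[D/B/C/E] holding=A
step 3 (stack(A, E)): towers=[D/B/C/E/A] holding=-
step 4 (stack(B, C)) [no-op]: towers=[D/B/C/E/A] holding=-
step 5 (unstack(A, D)) [no-op]: towers=[D/B/C/E/A] holding=-

towers=[D/B/C/E/A] holding=-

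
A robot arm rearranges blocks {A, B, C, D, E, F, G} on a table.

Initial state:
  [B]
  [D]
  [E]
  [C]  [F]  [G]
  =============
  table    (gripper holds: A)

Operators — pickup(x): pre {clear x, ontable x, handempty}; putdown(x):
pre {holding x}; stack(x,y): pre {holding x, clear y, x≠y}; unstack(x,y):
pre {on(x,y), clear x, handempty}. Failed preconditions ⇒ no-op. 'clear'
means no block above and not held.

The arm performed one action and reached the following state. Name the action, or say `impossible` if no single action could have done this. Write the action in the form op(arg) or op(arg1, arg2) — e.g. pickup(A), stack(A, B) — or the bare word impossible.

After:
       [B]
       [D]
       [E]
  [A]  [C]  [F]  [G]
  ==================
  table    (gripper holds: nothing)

putdown(A)

target: towers=[A; C/E/D/B; F; G] holding=-
        putdown(A) → towers=[A; C/E/D/B; F; G] holding=-  ← match
       stack(A, B) → towers=[C/E/D/B/A; F; G] holding=-
       stack(A, F) → towers=[C/E/D/B; F/A; G] holding=-
       stack(A, G) → towers=[C/E/D/B; F; G/A] holding=-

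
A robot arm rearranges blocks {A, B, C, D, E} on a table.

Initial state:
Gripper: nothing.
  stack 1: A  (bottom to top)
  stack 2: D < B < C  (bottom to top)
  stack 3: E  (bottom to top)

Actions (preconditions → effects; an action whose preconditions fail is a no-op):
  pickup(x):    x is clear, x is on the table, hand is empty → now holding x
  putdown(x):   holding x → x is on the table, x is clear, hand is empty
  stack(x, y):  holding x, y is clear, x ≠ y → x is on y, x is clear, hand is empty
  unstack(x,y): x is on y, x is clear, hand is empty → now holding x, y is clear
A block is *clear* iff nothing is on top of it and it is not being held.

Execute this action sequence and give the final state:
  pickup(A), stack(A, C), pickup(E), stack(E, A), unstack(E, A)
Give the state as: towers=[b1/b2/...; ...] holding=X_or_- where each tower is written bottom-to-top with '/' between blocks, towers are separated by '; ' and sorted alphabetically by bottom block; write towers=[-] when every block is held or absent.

step 1 (pickup(A)): towers=[D/B/C; E] holding=A
step 2 (stack(A, C)): towers=[D/B/C/A; E] holding=-
step 3 (pickup(E)): towers=[D/B/C/A] holding=E
step 4 (stack(E, A)): towers=[D/B/C/A/E] holding=-
step 5 (unstack(E, A)): towers=[D/B/C/A] holding=E

towers=[D/B/C/A] holding=E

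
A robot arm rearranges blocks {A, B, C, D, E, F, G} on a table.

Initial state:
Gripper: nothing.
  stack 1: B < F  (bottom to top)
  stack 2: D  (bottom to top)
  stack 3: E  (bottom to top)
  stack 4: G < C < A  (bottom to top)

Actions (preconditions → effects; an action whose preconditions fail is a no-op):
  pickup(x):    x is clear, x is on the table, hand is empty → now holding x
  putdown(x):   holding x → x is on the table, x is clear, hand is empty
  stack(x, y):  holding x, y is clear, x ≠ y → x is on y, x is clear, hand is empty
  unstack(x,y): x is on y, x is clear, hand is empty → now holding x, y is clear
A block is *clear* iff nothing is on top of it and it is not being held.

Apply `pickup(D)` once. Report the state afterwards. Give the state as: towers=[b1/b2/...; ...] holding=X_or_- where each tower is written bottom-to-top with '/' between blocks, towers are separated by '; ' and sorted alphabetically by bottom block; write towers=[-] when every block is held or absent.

before: towers=[B/F; D; E; G/C/A] holding=-
pre[pickup(D)]: clear(D) ✓, ontable(D) ✓, handempty ✓
all met → apply pickup(D)
after:  towers=[B/F; E; G/C/A] holding=D

towers=[B/F; E; G/C/A] holding=D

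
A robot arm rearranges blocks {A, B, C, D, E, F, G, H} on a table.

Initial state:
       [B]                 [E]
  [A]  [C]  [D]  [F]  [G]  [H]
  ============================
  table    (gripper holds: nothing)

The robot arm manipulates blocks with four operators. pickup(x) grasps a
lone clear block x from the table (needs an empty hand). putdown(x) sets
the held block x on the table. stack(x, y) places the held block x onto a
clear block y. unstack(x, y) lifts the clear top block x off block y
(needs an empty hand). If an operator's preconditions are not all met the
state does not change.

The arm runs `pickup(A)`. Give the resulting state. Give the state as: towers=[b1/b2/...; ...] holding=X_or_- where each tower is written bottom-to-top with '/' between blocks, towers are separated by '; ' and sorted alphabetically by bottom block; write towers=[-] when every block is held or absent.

before: towers=[A; C/B; D; F; G; H/E] holding=-
pre[pickup(A)]: clear(A) ok, ontable(A) ok, handempty ok
all met → apply pickup(A)
after:  towers=[C/B; D; F; G; H/E] holding=A

towers=[C/B; D; F; G; H/E] holding=A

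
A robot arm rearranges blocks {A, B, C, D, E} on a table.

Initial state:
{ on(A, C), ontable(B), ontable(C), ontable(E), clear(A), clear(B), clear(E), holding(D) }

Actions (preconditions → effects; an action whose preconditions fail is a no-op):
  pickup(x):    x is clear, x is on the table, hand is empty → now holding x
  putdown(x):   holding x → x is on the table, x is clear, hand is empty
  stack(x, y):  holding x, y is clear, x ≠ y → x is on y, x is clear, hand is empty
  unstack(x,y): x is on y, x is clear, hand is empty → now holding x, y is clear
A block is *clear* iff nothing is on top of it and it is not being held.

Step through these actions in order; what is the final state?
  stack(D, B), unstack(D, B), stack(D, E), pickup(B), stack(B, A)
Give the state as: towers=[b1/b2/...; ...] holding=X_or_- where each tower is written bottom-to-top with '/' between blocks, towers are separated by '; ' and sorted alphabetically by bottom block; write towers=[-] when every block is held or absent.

towers=[C/A/B; E/D] holding=-

step 1 (stack(D, B)): towers=[B/D; C/A; E] holding=-
step 2 (unstack(D, B)): towers=[B; C/A; E] holding=D
step 3 (stack(D, E)): towers=[B; C/A; E/D] holding=-
step 4 (pickup(B)): towers=[C/A; E/D] holding=B
step 5 (stack(B, A)): towers=[C/A/B; E/D] holding=-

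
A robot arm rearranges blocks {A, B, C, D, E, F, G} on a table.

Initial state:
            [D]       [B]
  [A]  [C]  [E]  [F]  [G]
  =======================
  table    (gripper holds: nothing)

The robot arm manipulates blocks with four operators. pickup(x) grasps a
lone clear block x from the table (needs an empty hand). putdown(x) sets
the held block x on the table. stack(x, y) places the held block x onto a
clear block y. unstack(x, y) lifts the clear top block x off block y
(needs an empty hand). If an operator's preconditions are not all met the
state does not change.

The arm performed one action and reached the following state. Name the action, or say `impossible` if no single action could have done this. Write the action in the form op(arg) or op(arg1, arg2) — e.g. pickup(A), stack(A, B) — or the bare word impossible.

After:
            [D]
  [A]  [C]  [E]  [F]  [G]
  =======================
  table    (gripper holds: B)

target: towers=[A; C; E/D; F; G] holding=B
     unstack(B, G) → towers=[A; C; E/D; F; G] holding=B  ← match
         pickup(F) → towers=[A; C; E/D; G/B] holding=F
     unstack(D, E) → towers=[A; C; E; F; G/B] holding=D
         pickup(A) → towers=[C; E/D; F; G/B] holding=A
         pickup(C) → towers=[A; E/D; F; G/B] holding=C

unstack(B, G)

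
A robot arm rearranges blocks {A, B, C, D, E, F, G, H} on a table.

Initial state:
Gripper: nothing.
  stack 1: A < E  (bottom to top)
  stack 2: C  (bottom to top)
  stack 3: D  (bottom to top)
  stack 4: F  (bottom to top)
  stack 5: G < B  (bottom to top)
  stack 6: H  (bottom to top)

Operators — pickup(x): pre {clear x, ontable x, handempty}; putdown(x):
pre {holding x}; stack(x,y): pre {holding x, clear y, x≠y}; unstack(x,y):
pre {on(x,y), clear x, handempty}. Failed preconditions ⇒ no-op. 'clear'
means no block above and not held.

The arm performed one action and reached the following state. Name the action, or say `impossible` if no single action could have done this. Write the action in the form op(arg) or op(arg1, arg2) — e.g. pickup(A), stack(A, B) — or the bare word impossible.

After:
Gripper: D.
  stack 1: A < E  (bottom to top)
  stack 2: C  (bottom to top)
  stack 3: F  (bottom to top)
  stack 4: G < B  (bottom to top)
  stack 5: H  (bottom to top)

pickup(D)

target: towers=[A/E; C; F; G/B; H] holding=D
     unstack(E, A) → towers=[A; C; D; F; G/B; H] holding=E
         pickup(H) → towers=[A/E; C; D; F; G/B] holding=H
     unstack(B, G) → towers=[A/E; C; D; F; G; H] holding=B
         pickup(F) → towers=[A/E; C; D; G/B; H] holding=F
         pickup(D) → towers=[A/E; C; F; G/B; H] holding=D  ← match
         pickup(C) → towers=[A/E; D; F; G/B; H] holding=C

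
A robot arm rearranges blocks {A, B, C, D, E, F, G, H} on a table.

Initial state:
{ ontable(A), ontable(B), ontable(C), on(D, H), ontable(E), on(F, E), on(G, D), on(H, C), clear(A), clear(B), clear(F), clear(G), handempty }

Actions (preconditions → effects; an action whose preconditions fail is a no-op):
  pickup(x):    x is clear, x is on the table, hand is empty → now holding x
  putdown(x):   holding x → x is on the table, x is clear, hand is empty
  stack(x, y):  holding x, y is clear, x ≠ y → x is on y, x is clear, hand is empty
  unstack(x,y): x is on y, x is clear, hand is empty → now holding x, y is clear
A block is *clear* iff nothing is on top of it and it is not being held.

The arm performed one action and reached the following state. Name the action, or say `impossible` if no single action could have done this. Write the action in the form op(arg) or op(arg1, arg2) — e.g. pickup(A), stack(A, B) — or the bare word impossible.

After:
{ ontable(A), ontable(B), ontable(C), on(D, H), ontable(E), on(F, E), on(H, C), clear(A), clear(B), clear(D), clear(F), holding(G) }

target: towers=[A; B; C/H/D; E/F] holding=G
     unstack(G, D) → towers=[A; B; C/H/D; E/F] holding=G  ← match
         pickup(A) → towers=[B; C/H/D/G; E/F] holding=A
         pickup(B) → towers=[A; C/H/D/G; E/F] holding=B
     unstack(F, E) → towers=[A; B; C/H/D/G; E] holding=F

unstack(G, D)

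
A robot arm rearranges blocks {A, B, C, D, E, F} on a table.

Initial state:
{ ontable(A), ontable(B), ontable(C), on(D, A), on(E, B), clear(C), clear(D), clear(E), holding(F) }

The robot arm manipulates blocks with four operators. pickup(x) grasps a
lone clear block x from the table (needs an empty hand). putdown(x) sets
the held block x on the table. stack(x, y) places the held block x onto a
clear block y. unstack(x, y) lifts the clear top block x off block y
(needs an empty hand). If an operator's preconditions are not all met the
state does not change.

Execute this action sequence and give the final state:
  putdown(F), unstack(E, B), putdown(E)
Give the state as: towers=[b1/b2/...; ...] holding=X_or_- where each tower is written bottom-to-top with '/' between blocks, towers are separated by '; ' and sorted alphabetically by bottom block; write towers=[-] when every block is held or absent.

towers=[A/D; B; C; E; F] holding=-

step 1 (putdown(F)): towers=[A/D; B/E; C; F] holding=-
step 2 (unstack(E, B)): towers=[A/D; B; C; F] holding=E
step 3 (putdown(E)): towers=[A/D; B; C; E; F] holding=-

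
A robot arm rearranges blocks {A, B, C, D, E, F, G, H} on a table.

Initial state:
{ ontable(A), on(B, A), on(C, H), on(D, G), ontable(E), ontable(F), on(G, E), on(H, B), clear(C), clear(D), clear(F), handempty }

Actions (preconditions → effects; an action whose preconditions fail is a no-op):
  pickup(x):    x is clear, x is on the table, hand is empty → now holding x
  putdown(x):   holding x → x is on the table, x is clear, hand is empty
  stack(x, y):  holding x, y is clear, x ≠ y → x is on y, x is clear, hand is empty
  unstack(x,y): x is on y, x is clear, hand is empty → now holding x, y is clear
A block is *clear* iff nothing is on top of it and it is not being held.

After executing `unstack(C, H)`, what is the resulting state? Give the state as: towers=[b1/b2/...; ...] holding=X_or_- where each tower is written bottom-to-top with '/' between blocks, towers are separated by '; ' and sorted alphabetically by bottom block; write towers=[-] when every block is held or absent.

before: towers=[A/B/H/C; E/G/D; F] holding=-
pre[unstack(C, H)]: on(C,H) ok, clear(C) ok, handempty ok
all met → apply unstack(C, H)
after:  towers=[A/B/H; E/G/D; F] holding=C

towers=[A/B/H; E/G/D; F] holding=C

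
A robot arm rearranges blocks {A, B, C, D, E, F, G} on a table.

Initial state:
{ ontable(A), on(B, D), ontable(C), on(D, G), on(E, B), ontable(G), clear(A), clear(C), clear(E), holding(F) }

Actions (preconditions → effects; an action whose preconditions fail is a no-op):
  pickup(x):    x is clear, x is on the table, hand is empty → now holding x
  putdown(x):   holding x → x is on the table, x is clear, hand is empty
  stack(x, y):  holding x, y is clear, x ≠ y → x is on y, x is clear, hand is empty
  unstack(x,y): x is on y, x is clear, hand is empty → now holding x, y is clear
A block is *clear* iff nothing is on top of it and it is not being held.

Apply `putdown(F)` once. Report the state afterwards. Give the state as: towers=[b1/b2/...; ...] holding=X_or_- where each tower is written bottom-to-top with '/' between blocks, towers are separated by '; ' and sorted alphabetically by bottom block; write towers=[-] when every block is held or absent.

towers=[A; C; F; G/D/B/E] holding=-

before: towers=[A; C; G/D/B/E] holding=F
pre[putdown(F)]: holding(F) yes
all met → apply putdown(F)
after:  towers=[A; C; F; G/D/B/E] holding=-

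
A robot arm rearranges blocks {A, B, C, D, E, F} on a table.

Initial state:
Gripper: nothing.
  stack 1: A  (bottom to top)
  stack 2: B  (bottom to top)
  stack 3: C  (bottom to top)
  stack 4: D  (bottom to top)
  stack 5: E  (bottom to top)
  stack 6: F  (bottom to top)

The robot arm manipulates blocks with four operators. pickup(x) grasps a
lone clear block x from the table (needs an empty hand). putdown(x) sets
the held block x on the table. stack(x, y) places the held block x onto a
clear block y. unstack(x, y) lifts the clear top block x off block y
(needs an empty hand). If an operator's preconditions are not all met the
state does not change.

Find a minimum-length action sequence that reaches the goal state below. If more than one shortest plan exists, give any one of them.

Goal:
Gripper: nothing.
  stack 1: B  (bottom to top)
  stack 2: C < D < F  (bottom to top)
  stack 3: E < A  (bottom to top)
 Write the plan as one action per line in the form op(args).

pickup(D)
stack(D, C)
pickup(F)
stack(F, D)
pickup(A)
stack(A, E)

step 1 (pickup(D)): towers=[A; B; C; E; F] holding=D
step 2 (stack(D, C)): towers=[A; B; C/D; E; F] holding=-
step 3 (pickup(F)): towers=[A; B; C/D; E] holding=F
step 4 (stack(F, D)): towers=[A; B; C/D/F; E] holding=-
step 5 (pickup(A)): towers=[B; C/D/F; E] holding=A
step 6 (stack(A, E)): towers=[B; C/D/F; E/A] holding=-
goal check: towers=[B; C/D/F; E/A] holding=- — reached (length 6, optimal by BFS)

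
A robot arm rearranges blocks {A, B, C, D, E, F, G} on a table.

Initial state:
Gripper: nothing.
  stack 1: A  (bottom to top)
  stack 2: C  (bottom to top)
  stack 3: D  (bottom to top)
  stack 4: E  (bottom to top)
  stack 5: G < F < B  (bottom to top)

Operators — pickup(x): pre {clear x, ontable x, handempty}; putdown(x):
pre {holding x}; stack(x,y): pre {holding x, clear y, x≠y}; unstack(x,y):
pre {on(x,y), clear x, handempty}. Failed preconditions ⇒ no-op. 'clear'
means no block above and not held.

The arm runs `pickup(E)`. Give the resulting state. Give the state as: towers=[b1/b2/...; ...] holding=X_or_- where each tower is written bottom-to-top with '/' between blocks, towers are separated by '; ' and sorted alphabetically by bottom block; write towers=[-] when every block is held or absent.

towers=[A; C; D; G/F/B] holding=E

before: towers=[A; C; D; E; G/F/B] holding=-
pre[pickup(E)]: clear(E) ✓, ontable(E) ✓, handempty ✓
all met → apply pickup(E)
after:  towers=[A; C; D; G/F/B] holding=E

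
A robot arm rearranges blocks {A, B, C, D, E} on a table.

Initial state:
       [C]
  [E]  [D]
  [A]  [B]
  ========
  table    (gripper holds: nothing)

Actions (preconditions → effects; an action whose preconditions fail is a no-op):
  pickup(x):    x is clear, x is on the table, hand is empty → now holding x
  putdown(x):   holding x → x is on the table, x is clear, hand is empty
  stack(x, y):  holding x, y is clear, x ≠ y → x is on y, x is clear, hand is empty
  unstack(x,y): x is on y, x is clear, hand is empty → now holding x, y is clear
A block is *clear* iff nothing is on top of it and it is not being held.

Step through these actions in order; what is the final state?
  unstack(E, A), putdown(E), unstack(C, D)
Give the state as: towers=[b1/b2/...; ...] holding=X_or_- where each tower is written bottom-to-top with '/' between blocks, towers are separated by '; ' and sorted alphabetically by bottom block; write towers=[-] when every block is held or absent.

step 1 (unstack(E, A)): towers=[A; B/D/C] holding=E
step 2 (putdown(E)): towers=[A; B/D/C; E] holding=-
step 3 (unstack(C, D)): towers=[A; B/D; E] holding=C

towers=[A; B/D; E] holding=C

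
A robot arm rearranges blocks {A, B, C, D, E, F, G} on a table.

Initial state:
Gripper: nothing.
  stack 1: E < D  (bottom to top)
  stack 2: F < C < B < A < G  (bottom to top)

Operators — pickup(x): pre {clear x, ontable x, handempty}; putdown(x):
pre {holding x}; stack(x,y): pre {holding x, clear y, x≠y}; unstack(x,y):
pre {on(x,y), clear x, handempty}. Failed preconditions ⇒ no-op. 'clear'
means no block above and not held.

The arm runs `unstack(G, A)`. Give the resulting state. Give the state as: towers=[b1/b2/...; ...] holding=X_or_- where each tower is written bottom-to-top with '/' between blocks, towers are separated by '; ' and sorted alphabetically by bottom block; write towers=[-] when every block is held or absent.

before: towers=[E/D; F/C/B/A/G] holding=-
pre[unstack(G, A)]: on(G,A) ✓, clear(G) ✓, handempty ✓
all met → apply unstack(G, A)
after:  towers=[E/D; F/C/B/A] holding=G

towers=[E/D; F/C/B/A] holding=G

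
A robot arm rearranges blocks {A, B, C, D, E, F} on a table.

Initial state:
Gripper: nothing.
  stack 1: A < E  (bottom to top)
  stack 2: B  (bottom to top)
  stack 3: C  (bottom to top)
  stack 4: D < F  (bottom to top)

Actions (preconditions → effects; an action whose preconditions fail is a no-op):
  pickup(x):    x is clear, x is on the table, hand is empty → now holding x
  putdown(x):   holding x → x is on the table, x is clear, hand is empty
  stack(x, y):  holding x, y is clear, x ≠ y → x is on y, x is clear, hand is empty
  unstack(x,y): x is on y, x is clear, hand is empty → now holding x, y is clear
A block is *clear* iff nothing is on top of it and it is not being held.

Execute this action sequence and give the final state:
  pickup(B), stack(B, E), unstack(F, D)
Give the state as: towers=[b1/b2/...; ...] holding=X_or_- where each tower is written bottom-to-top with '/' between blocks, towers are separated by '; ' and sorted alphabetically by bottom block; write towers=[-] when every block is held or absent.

step 1 (pickup(B)): towers=[A/E; C; D/F] holding=B
step 2 (stack(B, E)): towers=[A/E/B; C; D/F] holding=-
step 3 (unstack(F, D)): towers=[A/E/B; C; D] holding=F

towers=[A/E/B; C; D] holding=F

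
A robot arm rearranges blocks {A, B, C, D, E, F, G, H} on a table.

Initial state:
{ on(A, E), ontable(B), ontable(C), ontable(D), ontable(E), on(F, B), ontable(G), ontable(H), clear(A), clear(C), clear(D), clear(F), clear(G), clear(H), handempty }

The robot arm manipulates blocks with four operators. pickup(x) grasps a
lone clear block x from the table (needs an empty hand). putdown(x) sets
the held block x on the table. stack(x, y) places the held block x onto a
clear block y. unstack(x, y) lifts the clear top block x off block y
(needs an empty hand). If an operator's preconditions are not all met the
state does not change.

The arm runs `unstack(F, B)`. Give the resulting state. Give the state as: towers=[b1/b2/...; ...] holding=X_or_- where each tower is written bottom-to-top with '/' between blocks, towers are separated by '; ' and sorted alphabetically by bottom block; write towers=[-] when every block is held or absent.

towers=[B; C; D; E/A; G; H] holding=F

before: towers=[B/F; C; D; E/A; G; H] holding=-
pre[unstack(F, B)]: on(F,B) yes, clear(F) yes, handempty yes
all met → apply unstack(F, B)
after:  towers=[B; C; D; E/A; G; H] holding=F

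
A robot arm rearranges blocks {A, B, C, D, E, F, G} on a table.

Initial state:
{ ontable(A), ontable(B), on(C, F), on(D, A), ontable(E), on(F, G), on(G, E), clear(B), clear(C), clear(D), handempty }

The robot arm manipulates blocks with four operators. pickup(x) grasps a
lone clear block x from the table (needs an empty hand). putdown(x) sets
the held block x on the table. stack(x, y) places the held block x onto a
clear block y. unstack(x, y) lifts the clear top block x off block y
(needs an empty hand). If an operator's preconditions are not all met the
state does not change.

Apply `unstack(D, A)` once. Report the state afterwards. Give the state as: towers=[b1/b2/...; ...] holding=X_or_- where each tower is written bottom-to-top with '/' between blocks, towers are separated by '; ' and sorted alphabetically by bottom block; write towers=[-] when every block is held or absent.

before: towers=[A/D; B; E/G/F/C] holding=-
pre[unstack(D, A)]: on(D,A) ✓, clear(D) ✓, handempty ✓
all met → apply unstack(D, A)
after:  towers=[A; B; E/G/F/C] holding=D

towers=[A; B; E/G/F/C] holding=D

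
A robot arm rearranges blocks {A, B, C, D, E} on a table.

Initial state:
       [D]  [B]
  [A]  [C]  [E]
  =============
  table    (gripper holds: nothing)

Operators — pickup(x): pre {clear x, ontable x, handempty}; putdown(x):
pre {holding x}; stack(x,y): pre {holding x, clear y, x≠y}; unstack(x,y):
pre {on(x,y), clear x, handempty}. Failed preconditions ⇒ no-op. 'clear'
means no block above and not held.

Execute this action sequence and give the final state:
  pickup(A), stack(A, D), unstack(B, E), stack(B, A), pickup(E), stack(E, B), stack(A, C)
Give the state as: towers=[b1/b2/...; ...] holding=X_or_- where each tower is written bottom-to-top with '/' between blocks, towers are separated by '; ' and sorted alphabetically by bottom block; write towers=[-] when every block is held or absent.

towers=[C/D/A/B/E] holding=-

step 1 (pickup(A)): towers=[C/D; E/B] holding=A
step 2 (stack(A, D)): towers=[C/D/A; E/B] holding=-
step 3 (unstack(B, E)): towers=[C/D/A; E] holding=B
step 4 (stack(B, A)): towers=[C/D/A/B; E] holding=-
step 5 (pickup(E)): towers=[C/D/A/B] holding=E
step 6 (stack(E, B)): towers=[C/D/A/B/E] holding=-
step 7 (stack(A, C)) [no-op]: towers=[C/D/A/B/E] holding=-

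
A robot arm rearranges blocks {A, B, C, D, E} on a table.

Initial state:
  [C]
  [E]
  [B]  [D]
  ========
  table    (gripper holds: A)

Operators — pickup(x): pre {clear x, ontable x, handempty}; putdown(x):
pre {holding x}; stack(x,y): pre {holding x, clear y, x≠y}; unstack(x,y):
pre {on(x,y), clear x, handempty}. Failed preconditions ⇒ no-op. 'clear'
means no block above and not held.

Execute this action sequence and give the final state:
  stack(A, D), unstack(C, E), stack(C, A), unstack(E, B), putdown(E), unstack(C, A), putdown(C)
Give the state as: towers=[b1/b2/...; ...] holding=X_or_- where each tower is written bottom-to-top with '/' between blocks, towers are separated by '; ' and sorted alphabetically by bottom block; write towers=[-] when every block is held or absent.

towers=[B; C; D/A; E] holding=-

step 1 (stack(A, D)): towers=[B/E/C; D/A] holding=-
step 2 (unstack(C, E)): towers=[B/E; D/A] holding=C
step 3 (stack(C, A)): towers=[B/E; D/A/C] holding=-
step 4 (unstack(E, B)): towers=[B; D/A/C] holding=E
step 5 (putdown(E)): towers=[B; D/A/C; E] holding=-
step 6 (unstack(C, A)): towers=[B; D/A; E] holding=C
step 7 (putdown(C)): towers=[B; C; D/A; E] holding=-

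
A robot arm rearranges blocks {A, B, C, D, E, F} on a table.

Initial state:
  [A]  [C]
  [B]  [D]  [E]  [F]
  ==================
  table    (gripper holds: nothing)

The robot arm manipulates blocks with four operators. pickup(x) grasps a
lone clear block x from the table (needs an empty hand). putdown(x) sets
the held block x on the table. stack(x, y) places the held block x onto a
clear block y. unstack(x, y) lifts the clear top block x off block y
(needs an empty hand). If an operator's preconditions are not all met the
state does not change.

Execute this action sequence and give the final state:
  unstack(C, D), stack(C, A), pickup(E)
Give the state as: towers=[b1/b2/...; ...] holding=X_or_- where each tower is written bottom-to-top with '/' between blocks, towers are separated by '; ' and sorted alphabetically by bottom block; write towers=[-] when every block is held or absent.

step 1 (unstack(C, D)): towers=[B/A; D; E; F] holding=C
step 2 (stack(C, A)): towers=[B/A/C; D; E; F] holding=-
step 3 (pickup(E)): towers=[B/A/C; D; F] holding=E

towers=[B/A/C; D; F] holding=E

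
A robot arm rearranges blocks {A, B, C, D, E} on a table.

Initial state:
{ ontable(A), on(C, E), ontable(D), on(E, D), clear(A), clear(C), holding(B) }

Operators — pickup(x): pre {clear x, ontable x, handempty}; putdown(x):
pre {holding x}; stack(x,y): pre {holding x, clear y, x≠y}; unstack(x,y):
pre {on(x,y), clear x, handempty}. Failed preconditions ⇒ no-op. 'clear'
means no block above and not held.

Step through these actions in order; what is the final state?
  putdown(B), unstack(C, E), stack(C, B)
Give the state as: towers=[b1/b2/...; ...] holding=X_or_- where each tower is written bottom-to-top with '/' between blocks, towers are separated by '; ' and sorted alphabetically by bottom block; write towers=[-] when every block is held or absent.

step 1 (putdown(B)): towers=[A; B; D/E/C] holding=-
step 2 (unstack(C, E)): towers=[A; B; D/E] holding=C
step 3 (stack(C, B)): towers=[A; B/C; D/E] holding=-

towers=[A; B/C; D/E] holding=-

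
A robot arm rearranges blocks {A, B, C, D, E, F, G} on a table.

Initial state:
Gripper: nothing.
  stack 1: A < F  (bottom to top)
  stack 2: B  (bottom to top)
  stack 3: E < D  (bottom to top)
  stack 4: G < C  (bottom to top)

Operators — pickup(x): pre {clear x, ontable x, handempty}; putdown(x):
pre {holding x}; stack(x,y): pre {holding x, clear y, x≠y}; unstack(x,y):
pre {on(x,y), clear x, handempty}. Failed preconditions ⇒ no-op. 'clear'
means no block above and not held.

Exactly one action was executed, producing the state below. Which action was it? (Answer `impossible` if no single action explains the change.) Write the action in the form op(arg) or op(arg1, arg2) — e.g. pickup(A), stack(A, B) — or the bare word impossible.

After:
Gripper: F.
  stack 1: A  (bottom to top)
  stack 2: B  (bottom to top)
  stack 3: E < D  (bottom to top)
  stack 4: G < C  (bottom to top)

target: towers=[A; B; E/D; G/C] holding=F
         pickup(B) → towers=[A/F; E/D; G/C] holding=B
     unstack(F, A) → towers=[A; B; E/D; G/C] holding=F  ← match
     unstack(D, E) → towers=[A/F; B; E; G/C] holding=D
     unstack(C, G) → towers=[A/F; B; E/D; G] holding=C

unstack(F, A)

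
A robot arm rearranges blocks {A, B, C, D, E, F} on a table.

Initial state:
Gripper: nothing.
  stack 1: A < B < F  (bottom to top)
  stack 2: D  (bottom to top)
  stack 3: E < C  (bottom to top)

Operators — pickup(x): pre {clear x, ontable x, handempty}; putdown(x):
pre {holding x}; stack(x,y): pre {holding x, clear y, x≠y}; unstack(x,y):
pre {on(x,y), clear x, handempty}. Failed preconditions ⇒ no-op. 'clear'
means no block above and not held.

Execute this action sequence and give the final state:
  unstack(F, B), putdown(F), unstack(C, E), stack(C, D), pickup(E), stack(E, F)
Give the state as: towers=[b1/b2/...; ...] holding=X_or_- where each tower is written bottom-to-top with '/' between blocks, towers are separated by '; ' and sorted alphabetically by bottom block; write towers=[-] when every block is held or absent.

towers=[A/B; D/C; F/E] holding=-

step 1 (unstack(F, B)): towers=[A/B; D; E/C] holding=F
step 2 (putdown(F)): towers=[A/B; D; E/C; F] holding=-
step 3 (unstack(C, E)): towers=[A/B; D; E; F] holding=C
step 4 (stack(C, D)): towers=[A/B; D/C; E; F] holding=-
step 5 (pickup(E)): towers=[A/B; D/C; F] holding=E
step 6 (stack(E, F)): towers=[A/B; D/C; F/E] holding=-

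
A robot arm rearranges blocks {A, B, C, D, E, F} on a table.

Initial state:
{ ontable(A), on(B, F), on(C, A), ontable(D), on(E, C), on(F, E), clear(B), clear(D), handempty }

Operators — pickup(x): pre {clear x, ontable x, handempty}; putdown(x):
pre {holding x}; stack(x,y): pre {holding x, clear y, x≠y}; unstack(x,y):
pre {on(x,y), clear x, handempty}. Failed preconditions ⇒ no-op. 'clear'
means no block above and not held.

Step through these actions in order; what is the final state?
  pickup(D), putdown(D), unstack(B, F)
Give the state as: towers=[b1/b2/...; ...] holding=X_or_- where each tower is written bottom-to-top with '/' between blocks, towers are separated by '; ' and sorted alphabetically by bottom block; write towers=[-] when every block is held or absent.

step 1 (pickup(D)): towers=[A/C/E/F/B] holding=D
step 2 (putdown(D)): towers=[A/C/E/F/B; D] holding=-
step 3 (unstack(B, F)): towers=[A/C/E/F; D] holding=B

towers=[A/C/E/F; D] holding=B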